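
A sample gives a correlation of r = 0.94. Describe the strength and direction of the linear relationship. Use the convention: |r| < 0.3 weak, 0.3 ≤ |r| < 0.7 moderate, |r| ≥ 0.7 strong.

strong positive

r = 0.94 > 0 so the relationship is positive.
|r| = 0.94, which falls in the strong range.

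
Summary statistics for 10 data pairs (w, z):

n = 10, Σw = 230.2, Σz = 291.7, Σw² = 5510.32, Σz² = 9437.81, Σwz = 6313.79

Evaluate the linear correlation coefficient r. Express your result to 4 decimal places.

-0.9058

r = (nΣwz − ΣwΣz) / √[(nΣw² − (Σw)²)(nΣz² − (Σz)²)]
Numerator: 10×6313.79 − 230.2×291.7 = -4011.44
Denominator: √[(55103.2 − 52992.04)(94378.1 − 85088.89)] = √[2111.16 × 9289.21] = 4428.4318
r = -4011.44 / 4428.4318 ≈ -0.9058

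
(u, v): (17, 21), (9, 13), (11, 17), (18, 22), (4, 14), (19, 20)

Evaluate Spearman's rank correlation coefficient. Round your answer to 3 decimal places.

0.771

Rank u: 4, 2, 3, 5, 1, 6
Rank v: 5, 1, 3, 6, 2, 4
d = rank(u) − rank(v): -1, 1, 0, -1, -1, 2; Σd² = 8
ρ = 1 − 6Σd² / [n(n²−1)] = 1 − 6×8 / (6×35) = 1 − 48/210 ≈ 0.771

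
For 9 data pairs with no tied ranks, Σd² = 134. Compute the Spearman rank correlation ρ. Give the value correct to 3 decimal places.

ρ = 1 − 6Σd² / [n(n²−1)] = 1 − 6×134 / (9×80)
  = 1 − 804/720 = 1 − 1.1167 ≈ -0.117

-0.117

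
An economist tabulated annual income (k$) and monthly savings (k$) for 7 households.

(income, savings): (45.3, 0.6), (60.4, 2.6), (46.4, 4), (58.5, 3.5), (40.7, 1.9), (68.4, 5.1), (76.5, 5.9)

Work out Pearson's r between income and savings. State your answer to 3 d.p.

0.803

n = 7, Σx = 396.2, Σy = 23.6, Σx² = 23462.76, Σy² = 99.8, Σxy = 1452.09
nΣxy − ΣxΣy = 10164.63 − 9350.32 = 814.31
nΣx² − (Σx)² = 164239.32 − 156974.44 = 7264.88; nΣy² − (Σy)² = 698.6 − 556.96 = 141.64
r = 814.31 / √(7264.88 × 141.64) = 814.31 / 1014.3952 ≈ 0.803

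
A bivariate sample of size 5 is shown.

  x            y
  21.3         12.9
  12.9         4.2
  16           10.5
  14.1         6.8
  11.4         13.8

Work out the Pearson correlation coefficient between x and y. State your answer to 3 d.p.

n = 5, Σx = 75.7, Σy = 48.2, Σx² = 1204.87, Σy² = 530.98, Σxy = 750.15
nΣxy − ΣxΣy = 3750.75 − 3648.74 = 102.01
nΣx² − (Σx)² = 6024.35 − 5730.49 = 293.86; nΣy² − (Σy)² = 2654.9 − 2323.24 = 331.66
r = 102.01 / √(293.86 × 331.66) = 102.01 / 312.1884 ≈ 0.327

0.327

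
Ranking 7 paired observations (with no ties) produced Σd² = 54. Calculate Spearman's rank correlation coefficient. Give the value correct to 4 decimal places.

0.0357

ρ = 1 − 6Σd² / [n(n²−1)] = 1 − 6×54 / (7×48)
  = 1 − 324/336 = 1 − 0.96429 ≈ 0.0357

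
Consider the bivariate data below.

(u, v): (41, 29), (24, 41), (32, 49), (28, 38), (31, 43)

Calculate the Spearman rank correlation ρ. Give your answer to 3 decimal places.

Rank u: 5, 1, 4, 2, 3
Rank v: 1, 3, 5, 2, 4
d = rank(u) − rank(v): 4, -2, -1, 0, -1; Σd² = 22
ρ = 1 − 6Σd² / [n(n²−1)] = 1 − 6×22 / (5×24) = 1 − 132/120 ≈ -0.100

-0.100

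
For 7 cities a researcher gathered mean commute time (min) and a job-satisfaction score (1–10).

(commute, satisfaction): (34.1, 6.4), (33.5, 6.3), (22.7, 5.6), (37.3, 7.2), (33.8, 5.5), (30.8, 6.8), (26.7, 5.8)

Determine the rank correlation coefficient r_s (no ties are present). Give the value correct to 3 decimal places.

0.500

Rank commute: 6, 4, 1, 7, 5, 3, 2
Rank satisfaction: 5, 4, 2, 7, 1, 6, 3
d = rank(commute) − rank(satisfaction): 1, 0, -1, 0, 4, -3, -1; Σd² = 28
ρ = 1 − 6Σd² / [n(n²−1)] = 1 − 6×28 / (7×48) = 1 − 168/336 ≈ 0.500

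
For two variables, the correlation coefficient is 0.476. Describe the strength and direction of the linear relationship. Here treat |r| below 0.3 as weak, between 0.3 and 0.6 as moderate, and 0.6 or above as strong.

r = 0.476 > 0 so the relationship is positive.
|r| = 0.476, which falls in the moderate range.

moderate positive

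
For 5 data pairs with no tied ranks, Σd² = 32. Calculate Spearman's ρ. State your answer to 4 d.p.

-0.6000

ρ = 1 − 6Σd² / [n(n²−1)] = 1 − 6×32 / (5×24)
  = 1 − 192/120 = 1 − 1.60000 ≈ -0.6000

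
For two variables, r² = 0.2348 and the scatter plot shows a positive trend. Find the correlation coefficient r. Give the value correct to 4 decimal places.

0.4846

|r| = √0.2348 = 0.4846
The association is positive, so r = 0.4846.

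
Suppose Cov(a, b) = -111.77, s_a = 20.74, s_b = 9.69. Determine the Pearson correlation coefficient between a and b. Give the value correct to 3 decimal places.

-0.556

r = Cov(a,b) / (s_a · s_b) = -111.77 / (20.74 × 9.69)
  = -111.77 / 200.9706 ≈ -0.556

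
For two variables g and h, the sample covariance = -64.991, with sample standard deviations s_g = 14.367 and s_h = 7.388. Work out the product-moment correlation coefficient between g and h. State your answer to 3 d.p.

r = Cov(g,h) / (s_g · s_h) = -64.991 / (14.367 × 7.388)
  = -64.991 / 106.1434 ≈ -0.612

-0.612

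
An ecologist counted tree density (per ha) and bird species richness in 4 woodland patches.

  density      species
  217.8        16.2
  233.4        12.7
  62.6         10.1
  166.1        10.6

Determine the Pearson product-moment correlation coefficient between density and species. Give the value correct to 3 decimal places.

n = 4, Σx = 679.9, Σy = 49.6, Σx² = 133420.37, Σy² = 638.1, Σxy = 8885.46
nΣxy − ΣxΣy = 35541.84 − 33723.04 = 1818.8
nΣx² − (Σx)² = 533681.48 − 462264.01 = 71417.47; nΣy² − (Σy)² = 2552.4 − 2460.16 = 92.24
r = 1818.8 / √(71417.47 × 92.24) = 1818.8 / 2566.6218 ≈ 0.709

0.709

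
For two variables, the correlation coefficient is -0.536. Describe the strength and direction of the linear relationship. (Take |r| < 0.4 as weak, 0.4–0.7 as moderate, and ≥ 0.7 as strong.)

r = -0.536 < 0 so the relationship is negative.
|r| = 0.536, which falls in the moderate range.

moderate negative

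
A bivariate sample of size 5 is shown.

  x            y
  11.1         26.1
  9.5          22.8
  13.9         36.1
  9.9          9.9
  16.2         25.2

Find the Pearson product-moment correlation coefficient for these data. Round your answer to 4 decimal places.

0.5475

n = 5, Σx = 60.6, Σy = 120.1, Σx² = 767.12, Σy² = 3237.31, Σxy = 1514.35
nΣxy − ΣxΣy = 7571.75 − 7278.06 = 293.69
nΣx² − (Σx)² = 3835.6 − 3672.36 = 163.24; nΣy² − (Σy)² = 16186.55 − 14424.01 = 1762.54
r = 293.69 / √(163.24 × 1762.54) = 293.69 / 536.3926 ≈ 0.5475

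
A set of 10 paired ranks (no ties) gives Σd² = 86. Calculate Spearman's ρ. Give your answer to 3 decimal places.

0.479

ρ = 1 − 6Σd² / [n(n²−1)] = 1 − 6×86 / (10×99)
  = 1 − 516/990 = 1 − 0.5212 ≈ 0.479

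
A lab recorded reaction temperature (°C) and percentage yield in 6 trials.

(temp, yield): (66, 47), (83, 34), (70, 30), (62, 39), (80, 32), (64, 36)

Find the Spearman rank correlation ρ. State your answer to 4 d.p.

Rank temp: 3, 6, 4, 1, 5, 2
Rank yield: 6, 3, 1, 5, 2, 4
d = rank(temp) − rank(yield): -3, 3, 3, -4, 3, -2; Σd² = 56
ρ = 1 − 6Σd² / [n(n²−1)] = 1 − 6×56 / (6×35) = 1 − 336/210 ≈ -0.6000

-0.6000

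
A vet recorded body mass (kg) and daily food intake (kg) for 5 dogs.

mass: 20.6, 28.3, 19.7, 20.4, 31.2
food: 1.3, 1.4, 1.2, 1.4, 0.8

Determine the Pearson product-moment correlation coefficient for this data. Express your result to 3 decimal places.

n = 5, Σx = 120.2, Σy = 6.1, Σx² = 3002.94, Σy² = 7.69, Σxy = 143.56
nΣxy − ΣxΣy = 717.8 − 733.22 = -15.42
nΣx² − (Σx)² = 15014.7 − 14448.04 = 566.66; nΣy² − (Σy)² = 38.45 − 37.21 = 1.24
r = -15.42 / √(566.66 × 1.24) = -15.42 / 26.5077 ≈ -0.582

-0.582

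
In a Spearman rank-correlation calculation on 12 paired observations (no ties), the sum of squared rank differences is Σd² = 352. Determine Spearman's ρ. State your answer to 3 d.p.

-0.231

ρ = 1 − 6Σd² / [n(n²−1)] = 1 − 6×352 / (12×143)
  = 1 − 2112/1716 = 1 − 1.2308 ≈ -0.231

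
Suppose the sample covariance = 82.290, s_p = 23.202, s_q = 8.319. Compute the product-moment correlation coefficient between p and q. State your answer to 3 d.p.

0.426

r = Cov(p,q) / (s_p · s_q) = 82.290 / (23.202 × 8.319)
  = 82.290 / 193.0174 ≈ 0.426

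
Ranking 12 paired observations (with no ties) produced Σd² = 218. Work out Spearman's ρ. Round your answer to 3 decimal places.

0.238

ρ = 1 − 6Σd² / [n(n²−1)] = 1 − 6×218 / (12×143)
  = 1 − 1308/1716 = 1 − 0.7622 ≈ 0.238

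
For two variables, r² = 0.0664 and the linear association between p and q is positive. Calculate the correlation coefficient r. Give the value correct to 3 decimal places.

0.258

|r| = √0.0664 = 0.258
The association is positive, so r = 0.258.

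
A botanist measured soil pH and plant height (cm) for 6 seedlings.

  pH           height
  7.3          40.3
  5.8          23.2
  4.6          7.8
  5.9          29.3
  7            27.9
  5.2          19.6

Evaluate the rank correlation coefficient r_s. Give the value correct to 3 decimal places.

Rank pH: 6, 3, 1, 4, 5, 2
Rank height: 6, 3, 1, 5, 4, 2
d = rank(pH) − rank(height): 0, 0, 0, -1, 1, 0; Σd² = 2
ρ = 1 − 6Σd² / [n(n²−1)] = 1 − 6×2 / (6×35) = 1 − 12/210 ≈ 0.943

0.943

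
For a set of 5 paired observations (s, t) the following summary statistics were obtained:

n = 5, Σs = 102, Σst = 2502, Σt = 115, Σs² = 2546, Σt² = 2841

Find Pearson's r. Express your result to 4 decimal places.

r = (nΣst − ΣsΣt) / √[(nΣs² − (Σs)²)(nΣt² − (Σt)²)]
Numerator: 5×2502 − 102×115 = 780
Denominator: √[(12730 − 10404)(14205 − 13225)] = √[2326 × 980] = 1509.7947
r = 780 / 1509.7947 ≈ 0.5166

0.5166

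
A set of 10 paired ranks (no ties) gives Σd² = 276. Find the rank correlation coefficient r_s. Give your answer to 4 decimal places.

-0.6727

ρ = 1 − 6Σd² / [n(n²−1)] = 1 − 6×276 / (10×99)
  = 1 − 1656/990 = 1 − 1.67273 ≈ -0.6727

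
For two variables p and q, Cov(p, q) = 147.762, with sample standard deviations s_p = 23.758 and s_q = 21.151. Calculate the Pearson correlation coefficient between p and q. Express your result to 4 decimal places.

0.2941

r = Cov(p,q) / (s_p · s_q) = 147.762 / (23.758 × 21.151)
  = 147.762 / 502.5055 ≈ 0.2941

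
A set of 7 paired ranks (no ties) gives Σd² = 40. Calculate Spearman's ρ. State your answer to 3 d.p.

0.286

ρ = 1 − 6Σd² / [n(n²−1)] = 1 − 6×40 / (7×48)
  = 1 − 240/336 = 1 − 0.7143 ≈ 0.286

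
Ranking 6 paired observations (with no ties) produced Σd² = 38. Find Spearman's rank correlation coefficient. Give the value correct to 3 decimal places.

-0.086

ρ = 1 − 6Σd² / [n(n²−1)] = 1 − 6×38 / (6×35)
  = 1 − 228/210 = 1 − 1.0857 ≈ -0.086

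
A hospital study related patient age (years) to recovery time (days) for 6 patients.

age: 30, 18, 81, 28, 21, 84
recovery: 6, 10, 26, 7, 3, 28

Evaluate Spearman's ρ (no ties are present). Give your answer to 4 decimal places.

0.6000

Rank age: 4, 1, 5, 3, 2, 6
Rank recovery: 2, 4, 5, 3, 1, 6
d = rank(age) − rank(recovery): 2, -3, 0, 0, 1, 0; Σd² = 14
ρ = 1 − 6Σd² / [n(n²−1)] = 1 − 6×14 / (6×35) = 1 − 84/210 ≈ 0.6000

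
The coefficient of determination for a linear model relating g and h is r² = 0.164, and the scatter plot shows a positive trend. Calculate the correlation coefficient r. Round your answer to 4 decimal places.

0.4050

|r| = √0.164 = 0.4050
The association is positive, so r = 0.4050.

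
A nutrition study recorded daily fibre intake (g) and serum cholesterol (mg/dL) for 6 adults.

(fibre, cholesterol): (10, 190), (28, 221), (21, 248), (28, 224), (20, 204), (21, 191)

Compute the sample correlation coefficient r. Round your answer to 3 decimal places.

0.533

n = 6, Σx = 128, Σy = 1278, Σx² = 2950, Σy² = 274718, Σxy = 27659
nΣxy − ΣxΣy = 165954 − 163584 = 2370
nΣx² − (Σx)² = 17700 − 16384 = 1316; nΣy² − (Σy)² = 1648308 − 1633284 = 15024
r = 2370 / √(1316 × 15024) = 2370 / 4446.5249 ≈ 0.533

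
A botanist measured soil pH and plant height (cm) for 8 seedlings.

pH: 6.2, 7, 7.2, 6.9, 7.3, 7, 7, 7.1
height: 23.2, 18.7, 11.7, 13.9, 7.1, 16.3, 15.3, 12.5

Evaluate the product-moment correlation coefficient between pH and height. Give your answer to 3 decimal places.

-0.867

n = 8, Σx = 55.7, Σy = 118.7, Σx² = 388.59, Σy² = 1924.47, Σxy = 816.67
nΣxy − ΣxΣy = 6533.36 − 6611.59 = -78.23
nΣx² − (Σx)² = 3108.72 − 3102.49 = 6.23; nΣy² − (Σy)² = 15395.76 − 14089.69 = 1306.07
r = -78.23 / √(6.23 × 1306.07) = -78.23 / 90.2043 ≈ -0.867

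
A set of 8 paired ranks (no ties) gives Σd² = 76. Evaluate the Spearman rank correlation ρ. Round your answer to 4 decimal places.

ρ = 1 − 6Σd² / [n(n²−1)] = 1 − 6×76 / (8×63)
  = 1 − 456/504 = 1 − 0.90476 ≈ 0.0952

0.0952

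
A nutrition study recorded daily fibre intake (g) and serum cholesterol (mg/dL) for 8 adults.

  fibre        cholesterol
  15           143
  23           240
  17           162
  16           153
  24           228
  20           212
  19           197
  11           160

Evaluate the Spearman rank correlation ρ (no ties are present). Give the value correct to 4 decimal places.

Rank fibre: 2, 7, 4, 3, 8, 6, 5, 1
Rank cholesterol: 1, 8, 4, 2, 7, 6, 5, 3
d = rank(fibre) − rank(cholesterol): 1, -1, 0, 1, 1, 0, 0, -2; Σd² = 8
ρ = 1 − 6Σd² / [n(n²−1)] = 1 − 6×8 / (8×63) = 1 − 48/504 ≈ 0.9048

0.9048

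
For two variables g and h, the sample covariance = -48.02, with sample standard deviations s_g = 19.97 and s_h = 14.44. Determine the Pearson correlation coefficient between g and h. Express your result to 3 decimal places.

r = Cov(g,h) / (s_g · s_h) = -48.02 / (19.97 × 14.44)
  = -48.02 / 288.3668 ≈ -0.167

-0.167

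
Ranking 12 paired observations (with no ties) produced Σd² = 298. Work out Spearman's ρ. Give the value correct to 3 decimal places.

-0.042

ρ = 1 − 6Σd² / [n(n²−1)] = 1 − 6×298 / (12×143)
  = 1 − 1788/1716 = 1 − 1.0420 ≈ -0.042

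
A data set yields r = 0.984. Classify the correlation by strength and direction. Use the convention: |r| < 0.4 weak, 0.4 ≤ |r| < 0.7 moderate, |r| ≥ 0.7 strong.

strong positive

r = 0.984 > 0 so the relationship is positive.
|r| = 0.984, which falls in the strong range.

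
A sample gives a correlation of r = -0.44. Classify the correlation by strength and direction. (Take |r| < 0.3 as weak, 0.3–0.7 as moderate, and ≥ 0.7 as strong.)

moderate negative

r = -0.44 < 0 so the relationship is negative.
|r| = 0.44, which falls in the moderate range.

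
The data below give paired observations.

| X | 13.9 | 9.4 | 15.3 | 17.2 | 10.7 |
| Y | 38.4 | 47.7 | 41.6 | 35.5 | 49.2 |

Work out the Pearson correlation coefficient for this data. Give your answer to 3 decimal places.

n = 5, ΣX = 66.5, ΣY = 212.4, ΣX² = 925.99, ΣY² = 9161.3, ΣXY = 2755.66
nΣXY − ΣXΣY = 13778.3 − 14124.6 = -346.3
nΣX² − (ΣX)² = 4629.95 − 4422.25 = 207.7; nΣY² − (ΣY)² = 45806.5 − 45113.76 = 692.74
r = -346.3 / √(207.7 × 692.74) = -346.3 / 379.3179 ≈ -0.913

-0.913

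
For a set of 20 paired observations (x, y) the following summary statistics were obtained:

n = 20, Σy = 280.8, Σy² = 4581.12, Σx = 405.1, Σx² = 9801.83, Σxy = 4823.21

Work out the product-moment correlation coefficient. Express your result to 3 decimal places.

-0.856

r = (nΣxy − ΣxΣy) / √[(nΣx² − (Σx)²)(nΣy² − (Σy)²)]
Numerator: 20×4823.21 − 405.1×280.8 = -17287.88
Denominator: √[(196036.6 − 164106.01)(91622.4 − 78848.64)] = √[31930.59 × 12773.76] = 20195.8831
r = -17287.88 / 20195.8831 ≈ -0.856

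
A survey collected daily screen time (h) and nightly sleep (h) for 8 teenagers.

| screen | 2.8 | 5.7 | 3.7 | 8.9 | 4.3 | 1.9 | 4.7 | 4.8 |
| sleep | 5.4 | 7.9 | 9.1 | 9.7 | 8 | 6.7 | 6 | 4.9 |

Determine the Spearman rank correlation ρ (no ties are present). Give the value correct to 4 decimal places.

Rank screen: 2, 7, 3, 8, 4, 1, 5, 6
Rank sleep: 2, 5, 7, 8, 6, 4, 3, 1
d = rank(screen) − rank(sleep): 0, 2, -4, 0, -2, -3, 2, 5; Σd² = 62
ρ = 1 − 6Σd² / [n(n²−1)] = 1 − 6×62 / (8×63) = 1 − 372/504 ≈ 0.2619

0.2619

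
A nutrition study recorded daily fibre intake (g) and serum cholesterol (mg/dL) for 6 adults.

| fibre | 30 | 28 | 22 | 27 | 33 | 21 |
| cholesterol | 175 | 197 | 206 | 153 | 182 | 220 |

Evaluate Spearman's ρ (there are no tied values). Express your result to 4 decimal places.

-0.6000

Rank fibre: 5, 4, 2, 3, 6, 1
Rank cholesterol: 2, 4, 5, 1, 3, 6
d = rank(fibre) − rank(cholesterol): 3, 0, -3, 2, 3, -5; Σd² = 56
ρ = 1 − 6Σd² / [n(n²−1)] = 1 − 6×56 / (6×35) = 1 − 336/210 ≈ -0.6000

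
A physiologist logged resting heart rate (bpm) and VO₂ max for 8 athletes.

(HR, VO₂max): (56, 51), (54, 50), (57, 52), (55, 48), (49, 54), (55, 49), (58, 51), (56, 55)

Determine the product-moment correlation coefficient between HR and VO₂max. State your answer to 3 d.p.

n = 8, Σx = 440, Σy = 410, Σx² = 24252, Σy² = 21052, Σxy = 22539
nΣxy − ΣxΣy = 180312 − 180400 = -88
nΣx² − (Σx)² = 194016 − 193600 = 416; nΣy² − (Σy)² = 168416 − 168100 = 316
r = -88 / √(416 × 316) = -88 / 362.5686 ≈ -0.243

-0.243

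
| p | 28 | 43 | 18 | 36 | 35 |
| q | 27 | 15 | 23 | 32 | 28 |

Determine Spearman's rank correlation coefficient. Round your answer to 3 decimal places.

Rank p: 2, 5, 1, 4, 3
Rank q: 3, 1, 2, 5, 4
d = rank(p) − rank(q): -1, 4, -1, -1, -1; Σd² = 20
ρ = 1 − 6Σd² / [n(n²−1)] = 1 − 6×20 / (5×24) = 1 − 120/120 ≈ 0.000

0.000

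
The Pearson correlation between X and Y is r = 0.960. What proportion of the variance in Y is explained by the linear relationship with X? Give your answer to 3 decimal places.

r² = (0.960)² = 0.922

0.922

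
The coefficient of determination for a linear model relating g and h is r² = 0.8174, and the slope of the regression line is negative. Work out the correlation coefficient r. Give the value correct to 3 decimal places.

-0.904

|r| = √0.8174 = 0.904
The association is negative, so r = −0.904.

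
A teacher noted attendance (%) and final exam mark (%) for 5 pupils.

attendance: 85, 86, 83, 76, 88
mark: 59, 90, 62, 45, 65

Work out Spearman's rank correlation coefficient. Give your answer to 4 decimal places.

Rank attendance: 3, 4, 2, 1, 5
Rank mark: 2, 5, 3, 1, 4
d = rank(attendance) − rank(mark): 1, -1, -1, 0, 1; Σd² = 4
ρ = 1 − 6Σd² / [n(n²−1)] = 1 − 6×4 / (5×24) = 1 − 24/120 ≈ 0.8000

0.8000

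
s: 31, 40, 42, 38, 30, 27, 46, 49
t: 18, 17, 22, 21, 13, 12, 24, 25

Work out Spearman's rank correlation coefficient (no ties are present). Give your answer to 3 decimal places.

0.929

Rank s: 3, 5, 6, 4, 2, 1, 7, 8
Rank t: 4, 3, 6, 5, 2, 1, 7, 8
d = rank(s) − rank(t): -1, 2, 0, -1, 0, 0, 0, 0; Σd² = 6
ρ = 1 − 6Σd² / [n(n²−1)] = 1 − 6×6 / (8×63) = 1 − 36/504 ≈ 0.929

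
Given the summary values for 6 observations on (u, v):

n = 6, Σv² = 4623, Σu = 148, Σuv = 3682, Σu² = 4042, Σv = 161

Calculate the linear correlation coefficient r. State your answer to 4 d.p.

-0.8405

r = (nΣuv − ΣuΣv) / √[(nΣu² − (Σu)²)(nΣv² − (Σv)²)]
Numerator: 6×3682 − 148×161 = -1736
Denominator: √[(24252 − 21904)(27738 − 25921)] = √[2348 × 1817] = 2065.5062
r = -1736 / 2065.5062 ≈ -0.8405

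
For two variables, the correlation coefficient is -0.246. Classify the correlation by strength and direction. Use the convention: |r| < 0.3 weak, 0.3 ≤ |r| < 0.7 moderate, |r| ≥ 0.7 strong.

r = -0.246 < 0 so the relationship is negative.
|r| = 0.246, which falls in the weak range.

weak negative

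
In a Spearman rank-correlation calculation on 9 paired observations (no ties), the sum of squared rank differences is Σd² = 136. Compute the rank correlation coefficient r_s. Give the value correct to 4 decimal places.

ρ = 1 − 6Σd² / [n(n²−1)] = 1 − 6×136 / (9×80)
  = 1 − 816/720 = 1 − 1.13333 ≈ -0.1333

-0.1333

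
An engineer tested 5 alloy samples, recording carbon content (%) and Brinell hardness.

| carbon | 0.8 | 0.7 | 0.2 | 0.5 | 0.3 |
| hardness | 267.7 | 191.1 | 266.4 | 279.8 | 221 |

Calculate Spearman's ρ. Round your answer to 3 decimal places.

0.100

Rank carbon: 5, 4, 1, 3, 2
Rank hardness: 4, 1, 3, 5, 2
d = rank(carbon) − rank(hardness): 1, 3, -2, -2, 0; Σd² = 18
ρ = 1 − 6Σd² / [n(n²−1)] = 1 − 6×18 / (5×24) = 1 − 108/120 ≈ 0.100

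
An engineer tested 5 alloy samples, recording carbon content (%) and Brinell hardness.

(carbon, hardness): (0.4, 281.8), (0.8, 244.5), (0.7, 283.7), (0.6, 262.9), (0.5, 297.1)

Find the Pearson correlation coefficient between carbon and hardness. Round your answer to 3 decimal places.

-0.679

n = 5, Σx = 3, Σy = 1370, Σx² = 1.9, Σy² = 377062, Σxy = 813.2
nΣxy − ΣxΣy = 4066 − 4110 = -44
nΣx² − (Σx)² = 9.5 − 9 = 0.5; nΣy² − (Σy)² = 1885310 − 1876900 = 8410
r = -44 / √(0.5 × 8410) = -44 / 64.8460 ≈ -0.679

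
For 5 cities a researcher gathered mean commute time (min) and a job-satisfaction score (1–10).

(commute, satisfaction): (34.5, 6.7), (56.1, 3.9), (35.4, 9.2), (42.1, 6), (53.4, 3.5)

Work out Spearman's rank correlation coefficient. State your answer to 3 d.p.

-0.800

Rank commute: 1, 5, 2, 3, 4
Rank satisfaction: 4, 2, 5, 3, 1
d = rank(commute) − rank(satisfaction): -3, 3, -3, 0, 3; Σd² = 36
ρ = 1 − 6Σd² / [n(n²−1)] = 1 − 6×36 / (5×24) = 1 − 216/120 ≈ -0.800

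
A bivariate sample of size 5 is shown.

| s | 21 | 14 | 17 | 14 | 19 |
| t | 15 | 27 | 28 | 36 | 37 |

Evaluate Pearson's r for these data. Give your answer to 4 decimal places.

-0.5042

n = 5, Σs = 85, Σt = 143, Σs² = 1483, Σt² = 4403, Σst = 2376
nΣst − ΣsΣt = 11880 − 12155 = -275
nΣs² − (Σs)² = 7415 − 7225 = 190; nΣt² − (Σt)² = 22015 − 20449 = 1566
r = -275 / √(190 × 1566) = -275 / 545.4723 ≈ -0.5042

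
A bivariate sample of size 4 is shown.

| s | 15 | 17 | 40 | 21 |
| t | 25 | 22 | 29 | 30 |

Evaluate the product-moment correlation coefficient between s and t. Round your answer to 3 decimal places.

0.587

n = 4, Σs = 93, Σt = 106, Σs² = 2555, Σt² = 2850, Σst = 2539
nΣst − ΣsΣt = 10156 − 9858 = 298
nΣs² − (Σs)² = 10220 − 8649 = 1571; nΣt² − (Σt)² = 11400 − 11236 = 164
r = 298 / √(1571 × 164) = 298 / 507.5864 ≈ 0.587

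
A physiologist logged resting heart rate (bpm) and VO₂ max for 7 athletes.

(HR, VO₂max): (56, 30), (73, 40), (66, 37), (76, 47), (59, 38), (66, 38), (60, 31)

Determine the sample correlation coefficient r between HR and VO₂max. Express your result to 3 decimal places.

0.875

n = 7, Σx = 456, Σy = 261, Σx² = 30034, Σy² = 9927, Σxy = 17224
nΣxy − ΣxΣy = 120568 − 119016 = 1552
nΣx² − (Σx)² = 210238 − 207936 = 2302; nΣy² − (Σy)² = 69489 − 68121 = 1368
r = 1552 / √(2302 × 1368) = 1552 / 1774.5805 ≈ 0.875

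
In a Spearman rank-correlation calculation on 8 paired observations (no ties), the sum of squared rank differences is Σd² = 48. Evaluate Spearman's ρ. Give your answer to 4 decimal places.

ρ = 1 − 6Σd² / [n(n²−1)] = 1 − 6×48 / (8×63)
  = 1 − 288/504 = 1 − 0.57143 ≈ 0.4286

0.4286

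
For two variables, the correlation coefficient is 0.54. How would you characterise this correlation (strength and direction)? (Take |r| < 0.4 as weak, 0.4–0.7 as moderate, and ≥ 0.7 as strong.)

r = 0.54 > 0 so the relationship is positive.
|r| = 0.54, which falls in the moderate range.

moderate positive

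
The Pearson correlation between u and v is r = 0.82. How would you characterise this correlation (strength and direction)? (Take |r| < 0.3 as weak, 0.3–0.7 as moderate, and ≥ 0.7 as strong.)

r = 0.82 > 0 so the relationship is positive.
|r| = 0.82, which falls in the strong range.

strong positive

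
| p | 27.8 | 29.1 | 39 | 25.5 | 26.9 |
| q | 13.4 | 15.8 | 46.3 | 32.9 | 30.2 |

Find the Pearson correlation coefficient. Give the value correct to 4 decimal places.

0.6154

n = 5, Σp = 148.3, Σq = 138.6, Σp² = 4514.51, Σq² = 4567.34, Σpq = 4289.33
nΣpq − ΣpΣq = 21446.65 − 20554.38 = 892.27
nΣp² − (Σp)² = 22572.55 − 21992.89 = 579.66; nΣq² − (Σq)² = 22836.7 − 19209.96 = 3626.74
r = 892.27 / √(579.66 × 3626.74) = 892.27 / 1449.9228 ≈ 0.6154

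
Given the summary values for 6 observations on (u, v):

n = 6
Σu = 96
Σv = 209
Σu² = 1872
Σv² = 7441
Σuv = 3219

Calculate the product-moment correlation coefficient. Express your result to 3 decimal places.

-0.538

r = (nΣuv − ΣuΣv) / √[(nΣu² − (Σu)²)(nΣv² − (Σv)²)]
Numerator: 6×3219 − 96×209 = -750
Denominator: √[(11232 − 9216)(44646 − 43681)] = √[2016 × 965] = 1394.7903
r = -750 / 1394.7903 ≈ -0.538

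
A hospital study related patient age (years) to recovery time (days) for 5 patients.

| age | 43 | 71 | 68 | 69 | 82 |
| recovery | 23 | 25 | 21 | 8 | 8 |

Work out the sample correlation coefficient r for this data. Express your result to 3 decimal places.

-0.546

n = 5, Σx = 333, Σy = 85, Σx² = 22999, Σy² = 1723, Σxy = 5400
nΣxy − ΣxΣy = 27000 − 28305 = -1305
nΣx² − (Σx)² = 114995 − 110889 = 4106; nΣy² − (Σy)² = 8615 − 7225 = 1390
r = -1305 / √(4106 × 1390) = -1305 / 2389.0040 ≈ -0.546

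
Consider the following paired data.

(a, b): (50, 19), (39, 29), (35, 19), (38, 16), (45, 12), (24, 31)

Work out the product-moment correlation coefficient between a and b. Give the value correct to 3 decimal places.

-0.641

n = 6, Σa = 231, Σb = 126, Σa² = 9291, Σb² = 2924, Σab = 4638
nΣab − ΣaΣb = 27828 − 29106 = -1278
nΣa² − (Σa)² = 55746 − 53361 = 2385; nΣb² − (Σb)² = 17544 − 15876 = 1668
r = -1278 / √(2385 × 1668) = -1278 / 1994.5375 ≈ -0.641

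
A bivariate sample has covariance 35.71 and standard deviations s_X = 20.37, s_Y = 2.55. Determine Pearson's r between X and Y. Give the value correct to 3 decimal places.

r = Cov(X,Y) / (s_X · s_Y) = 35.71 / (20.37 × 2.55)
  = 35.71 / 51.9435 ≈ 0.687

0.687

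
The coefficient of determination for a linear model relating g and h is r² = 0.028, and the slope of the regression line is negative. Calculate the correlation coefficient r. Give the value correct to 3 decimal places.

-0.167

|r| = √0.028 = 0.167
The association is negative, so r = −0.167.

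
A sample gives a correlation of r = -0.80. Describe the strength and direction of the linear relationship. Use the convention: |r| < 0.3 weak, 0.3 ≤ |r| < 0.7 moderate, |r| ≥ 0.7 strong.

strong negative

r = -0.80 < 0 so the relationship is negative.
|r| = 0.80, which falls in the strong range.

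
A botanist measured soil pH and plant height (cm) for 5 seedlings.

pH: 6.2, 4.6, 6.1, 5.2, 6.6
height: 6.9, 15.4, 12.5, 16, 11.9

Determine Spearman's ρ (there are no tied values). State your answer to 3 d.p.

Rank pH: 4, 1, 3, 2, 5
Rank height: 1, 4, 3, 5, 2
d = rank(pH) − rank(height): 3, -3, 0, -3, 3; Σd² = 36
ρ = 1 − 6Σd² / [n(n²−1)] = 1 − 6×36 / (5×24) = 1 − 216/120 ≈ -0.800

-0.800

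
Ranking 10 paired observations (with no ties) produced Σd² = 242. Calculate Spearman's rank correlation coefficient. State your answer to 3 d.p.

-0.467

ρ = 1 − 6Σd² / [n(n²−1)] = 1 − 6×242 / (10×99)
  = 1 − 1452/990 = 1 − 1.4667 ≈ -0.467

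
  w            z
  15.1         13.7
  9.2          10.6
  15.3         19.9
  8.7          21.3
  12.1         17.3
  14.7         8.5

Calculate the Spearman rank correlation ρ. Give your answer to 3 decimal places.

Rank w: 5, 2, 6, 1, 3, 4
Rank z: 3, 2, 5, 6, 4, 1
d = rank(w) − rank(z): 2, 0, 1, -5, -1, 3; Σd² = 40
ρ = 1 − 6Σd² / [n(n²−1)] = 1 − 6×40 / (6×35) = 1 − 240/210 ≈ -0.143

-0.143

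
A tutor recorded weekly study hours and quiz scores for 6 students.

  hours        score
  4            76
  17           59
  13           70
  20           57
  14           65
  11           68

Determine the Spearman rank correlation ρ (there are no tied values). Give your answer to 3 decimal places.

-0.943

Rank hours: 1, 5, 3, 6, 4, 2
Rank score: 6, 2, 5, 1, 3, 4
d = rank(hours) − rank(score): -5, 3, -2, 5, 1, -2; Σd² = 68
ρ = 1 − 6Σd² / [n(n²−1)] = 1 − 6×68 / (6×35) = 1 − 408/210 ≈ -0.943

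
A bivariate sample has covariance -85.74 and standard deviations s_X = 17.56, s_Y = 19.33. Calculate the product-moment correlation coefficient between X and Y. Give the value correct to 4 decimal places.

r = Cov(X,Y) / (s_X · s_Y) = -85.74 / (17.56 × 19.33)
  = -85.74 / 339.4348 ≈ -0.2526

-0.2526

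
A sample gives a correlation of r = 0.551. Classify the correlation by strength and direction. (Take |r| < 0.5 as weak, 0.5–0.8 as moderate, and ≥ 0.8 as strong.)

moderate positive

r = 0.551 > 0 so the relationship is positive.
|r| = 0.551, which falls in the moderate range.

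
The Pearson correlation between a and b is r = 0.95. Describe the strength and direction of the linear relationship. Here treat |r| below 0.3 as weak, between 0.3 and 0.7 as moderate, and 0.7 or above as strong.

r = 0.95 > 0 so the relationship is positive.
|r| = 0.95, which falls in the strong range.

strong positive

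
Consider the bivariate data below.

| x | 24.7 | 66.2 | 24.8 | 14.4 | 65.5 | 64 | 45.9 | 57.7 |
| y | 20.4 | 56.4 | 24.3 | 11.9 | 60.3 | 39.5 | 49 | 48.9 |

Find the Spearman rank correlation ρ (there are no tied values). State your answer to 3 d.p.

Rank x: 2, 8, 3, 1, 7, 6, 4, 5
Rank y: 2, 7, 3, 1, 8, 4, 6, 5
d = rank(x) − rank(y): 0, 1, 0, 0, -1, 2, -2, 0; Σd² = 10
ρ = 1 − 6Σd² / [n(n²−1)] = 1 − 6×10 / (8×63) = 1 − 60/504 ≈ 0.881

0.881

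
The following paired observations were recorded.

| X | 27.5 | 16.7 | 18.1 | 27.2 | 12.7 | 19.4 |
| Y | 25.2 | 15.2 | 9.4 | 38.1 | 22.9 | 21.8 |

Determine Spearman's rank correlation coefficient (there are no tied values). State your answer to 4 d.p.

0.5429

Rank X: 6, 2, 3, 5, 1, 4
Rank Y: 5, 2, 1, 6, 4, 3
d = rank(X) − rank(Y): 1, 0, 2, -1, -3, 1; Σd² = 16
ρ = 1 − 6Σd² / [n(n²−1)] = 1 − 6×16 / (6×35) = 1 − 96/210 ≈ 0.5429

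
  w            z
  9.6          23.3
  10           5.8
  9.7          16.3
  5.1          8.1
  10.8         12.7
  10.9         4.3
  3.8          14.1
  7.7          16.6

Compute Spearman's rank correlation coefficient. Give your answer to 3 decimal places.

-0.476

Rank w: 4, 6, 5, 2, 7, 8, 1, 3
Rank z: 8, 2, 6, 3, 4, 1, 5, 7
d = rank(w) − rank(z): -4, 4, -1, -1, 3, 7, -4, -4; Σd² = 124
ρ = 1 − 6Σd² / [n(n²−1)] = 1 − 6×124 / (8×63) = 1 − 744/504 ≈ -0.476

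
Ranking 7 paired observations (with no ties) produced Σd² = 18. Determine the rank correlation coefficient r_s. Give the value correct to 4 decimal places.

ρ = 1 − 6Σd² / [n(n²−1)] = 1 − 6×18 / (7×48)
  = 1 − 108/336 = 1 − 0.32143 ≈ 0.6786

0.6786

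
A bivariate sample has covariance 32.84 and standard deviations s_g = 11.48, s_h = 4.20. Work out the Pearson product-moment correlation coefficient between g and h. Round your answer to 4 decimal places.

0.6811

r = Cov(g,h) / (s_g · s_h) = 32.84 / (11.48 × 4.20)
  = 32.84 / 48.2160 ≈ 0.6811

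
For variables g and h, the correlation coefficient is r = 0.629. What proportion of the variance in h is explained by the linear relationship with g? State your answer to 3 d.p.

0.396

r² = (0.629)² = 0.396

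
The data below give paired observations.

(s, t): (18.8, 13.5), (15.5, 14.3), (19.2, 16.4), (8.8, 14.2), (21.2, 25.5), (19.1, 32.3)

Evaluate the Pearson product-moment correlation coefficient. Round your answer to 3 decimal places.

0.496

n = 6, Σs = 102.6, Σt = 116.2, Σs² = 1854.02, Σt² = 2550.88, Σst = 2072.82
nΣst − ΣsΣt = 12436.92 − 11922.12 = 514.8
nΣs² − (Σs)² = 11124.12 − 10526.76 = 597.36; nΣt² − (Σt)² = 15305.28 − 13502.44 = 1802.84
r = 514.8 / √(597.36 × 1802.84) = 514.8 / 1037.7594 ≈ 0.496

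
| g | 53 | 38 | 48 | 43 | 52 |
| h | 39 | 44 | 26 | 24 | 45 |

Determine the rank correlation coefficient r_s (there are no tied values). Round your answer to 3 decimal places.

Rank g: 5, 1, 3, 2, 4
Rank h: 3, 4, 2, 1, 5
d = rank(g) − rank(h): 2, -3, 1, 1, -1; Σd² = 16
ρ = 1 − 6Σd² / [n(n²−1)] = 1 − 6×16 / (5×24) = 1 − 96/120 ≈ 0.200

0.200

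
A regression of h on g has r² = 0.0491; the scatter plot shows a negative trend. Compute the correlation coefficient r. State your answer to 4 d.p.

|r| = √0.0491 = 0.2216
The association is negative, so r = −0.2216.

-0.2216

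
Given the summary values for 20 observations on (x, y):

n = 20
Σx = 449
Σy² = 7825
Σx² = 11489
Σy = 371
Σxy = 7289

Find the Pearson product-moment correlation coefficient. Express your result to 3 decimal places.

r = (nΣxy − ΣxΣy) / √[(nΣx² − (Σx)²)(nΣy² − (Σy)²)]
Numerator: 20×7289 − 449×371 = -20799
Denominator: √[(229780 − 201601)(156500 − 137641)] = √[28179 × 18859] = 23052.7170
r = -20799 / 23052.7170 ≈ -0.902

-0.902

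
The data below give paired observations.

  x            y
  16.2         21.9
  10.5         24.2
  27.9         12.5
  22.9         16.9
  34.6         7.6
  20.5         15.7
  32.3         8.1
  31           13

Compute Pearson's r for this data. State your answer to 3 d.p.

-0.969

n = 8, Σx = 195.9, Σy = 119.9, Σx² = 5297.21, Σy² = 2045.97, Σxy = 2594.08
nΣxy − ΣxΣy = 20752.64 − 23488.41 = -2735.77
nΣx² − (Σx)² = 42377.68 − 38376.81 = 4000.87; nΣy² − (Σy)² = 16367.76 − 14376.01 = 1991.75
r = -2735.77 / √(4000.87 × 1991.75) = -2735.77 / 2822.8944 ≈ -0.969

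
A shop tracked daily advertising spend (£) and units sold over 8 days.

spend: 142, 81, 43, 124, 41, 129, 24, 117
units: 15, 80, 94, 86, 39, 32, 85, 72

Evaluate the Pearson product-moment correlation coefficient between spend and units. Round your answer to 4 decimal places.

-0.4725

n = 8, Σx = 701, Σy = 503, Σx² = 76537, Σy² = 37811, Σxy = 39507
nΣxy − ΣxΣy = 316056 − 352603 = -36547
nΣx² − (Σx)² = 612296 − 491401 = 120895; nΣy² − (Σy)² = 302488 − 253009 = 49479
r = -36547 / √(120895 × 49479) = -36547 / 77341.8626 ≈ -0.4725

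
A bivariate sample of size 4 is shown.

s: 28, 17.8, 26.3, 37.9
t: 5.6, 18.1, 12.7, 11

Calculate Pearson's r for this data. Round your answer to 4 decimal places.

n = 4, Σs = 110, Σt = 47.4, Σs² = 3228.94, Σt² = 641.26, Σst = 1229.89
nΣst − ΣsΣt = 4919.56 − 5214 = -294.44
nΣs² − (Σs)² = 12915.76 − 12100 = 815.76; nΣt² − (Σt)² = 2565.04 − 2246.76 = 318.28
r = -294.44 / √(815.76 × 318.28) = -294.44 / 509.5489 ≈ -0.5778

-0.5778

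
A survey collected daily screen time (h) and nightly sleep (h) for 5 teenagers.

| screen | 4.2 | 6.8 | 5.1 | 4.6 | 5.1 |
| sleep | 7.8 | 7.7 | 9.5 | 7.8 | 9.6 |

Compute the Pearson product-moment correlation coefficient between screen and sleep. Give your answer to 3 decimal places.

n = 5, Σx = 25.8, Σy = 42.4, Σx² = 137.06, Σy² = 363.38, Σxy = 218.41
nΣxy − ΣxΣy = 1092.05 − 1093.92 = -1.87
nΣx² − (Σx)² = 685.3 − 665.64 = 19.66; nΣy² − (Σy)² = 1816.9 − 1797.76 = 19.14
r = -1.87 / √(19.66 × 19.14) = -1.87 / 19.3983 ≈ -0.096

-0.096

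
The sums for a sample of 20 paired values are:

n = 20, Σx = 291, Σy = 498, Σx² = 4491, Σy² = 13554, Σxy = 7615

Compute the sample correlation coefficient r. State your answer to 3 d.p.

0.678

r = (nΣxy − ΣxΣy) / √[(nΣx² − (Σx)²)(nΣy² − (Σy)²)]
Numerator: 20×7615 − 291×498 = 7382
Denominator: √[(89820 − 84681)(271080 − 248004)] = √[5139 × 23076] = 10889.7917
r = 7382 / 10889.7917 ≈ 0.678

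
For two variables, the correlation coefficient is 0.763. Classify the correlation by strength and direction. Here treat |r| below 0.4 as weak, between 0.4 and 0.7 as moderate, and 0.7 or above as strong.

strong positive

r = 0.763 > 0 so the relationship is positive.
|r| = 0.763, which falls in the strong range.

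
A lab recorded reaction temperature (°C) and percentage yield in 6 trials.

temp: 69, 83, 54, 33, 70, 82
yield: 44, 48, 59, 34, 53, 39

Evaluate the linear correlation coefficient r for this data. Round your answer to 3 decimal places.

n = 6, Σx = 391, Σy = 277, Σx² = 27279, Σy² = 13207, Σxy = 18236
nΣxy − ΣxΣy = 109416 − 108307 = 1109
nΣx² − (Σx)² = 163674 − 152881 = 10793; nΣy² − (Σy)² = 79242 − 76729 = 2513
r = 1109 / √(10793 × 2513) = 1109 / 5207.9563 ≈ 0.213

0.213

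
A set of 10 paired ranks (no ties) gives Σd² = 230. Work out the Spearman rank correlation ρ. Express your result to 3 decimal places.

ρ = 1 − 6Σd² / [n(n²−1)] = 1 − 6×230 / (10×99)
  = 1 − 1380/990 = 1 − 1.3939 ≈ -0.394

-0.394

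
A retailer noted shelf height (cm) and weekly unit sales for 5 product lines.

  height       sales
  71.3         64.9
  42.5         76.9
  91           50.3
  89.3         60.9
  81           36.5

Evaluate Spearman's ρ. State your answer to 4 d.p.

-0.7000

Rank height: 2, 1, 5, 4, 3
Rank sales: 4, 5, 2, 3, 1
d = rank(height) − rank(sales): -2, -4, 3, 1, 2; Σd² = 34
ρ = 1 − 6Σd² / [n(n²−1)] = 1 − 6×34 / (5×24) = 1 − 204/120 ≈ -0.7000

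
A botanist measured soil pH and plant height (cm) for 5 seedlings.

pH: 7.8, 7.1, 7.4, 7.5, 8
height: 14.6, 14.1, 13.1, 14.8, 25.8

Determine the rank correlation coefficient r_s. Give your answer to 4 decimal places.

Rank pH: 4, 1, 2, 3, 5
Rank height: 3, 2, 1, 4, 5
d = rank(pH) − rank(height): 1, -1, 1, -1, 0; Σd² = 4
ρ = 1 − 6Σd² / [n(n²−1)] = 1 − 6×4 / (5×24) = 1 − 24/120 ≈ 0.8000

0.8000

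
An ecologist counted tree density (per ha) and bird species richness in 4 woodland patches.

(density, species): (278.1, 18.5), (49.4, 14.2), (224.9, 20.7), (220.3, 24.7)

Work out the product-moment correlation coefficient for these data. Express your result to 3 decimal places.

n = 4, Σx = 772.7, Σy = 78.1, Σx² = 178892.07, Σy² = 1582.47, Σxy = 15943.17
nΣxy − ΣxΣy = 63772.68 − 60347.87 = 3424.81
nΣx² − (Σx)² = 715568.28 − 597065.29 = 118502.99; nΣy² − (Σy)² = 6329.88 − 6099.61 = 230.27
r = 3424.81 / √(118502.99 × 230.27) = 3424.81 / 5223.7614 ≈ 0.656

0.656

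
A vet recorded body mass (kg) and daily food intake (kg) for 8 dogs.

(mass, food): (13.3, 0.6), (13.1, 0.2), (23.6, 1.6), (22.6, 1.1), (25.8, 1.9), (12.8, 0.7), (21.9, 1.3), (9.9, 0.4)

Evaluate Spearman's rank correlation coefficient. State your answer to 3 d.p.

Rank mass: 4, 3, 7, 6, 8, 2, 5, 1
Rank food: 3, 1, 7, 5, 8, 4, 6, 2
d = rank(mass) − rank(food): 1, 2, 0, 1, 0, -2, -1, -1; Σd² = 12
ρ = 1 − 6Σd² / [n(n²−1)] = 1 − 6×12 / (8×63) = 1 − 72/504 ≈ 0.857

0.857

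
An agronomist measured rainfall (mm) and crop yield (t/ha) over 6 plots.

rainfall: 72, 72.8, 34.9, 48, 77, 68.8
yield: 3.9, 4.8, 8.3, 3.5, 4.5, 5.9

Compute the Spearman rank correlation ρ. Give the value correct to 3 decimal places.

-0.257

Rank rainfall: 4, 5, 1, 2, 6, 3
Rank yield: 2, 4, 6, 1, 3, 5
d = rank(rainfall) − rank(yield): 2, 1, -5, 1, 3, -2; Σd² = 44
ρ = 1 − 6Σd² / [n(n²−1)] = 1 − 6×44 / (6×35) = 1 − 264/210 ≈ -0.257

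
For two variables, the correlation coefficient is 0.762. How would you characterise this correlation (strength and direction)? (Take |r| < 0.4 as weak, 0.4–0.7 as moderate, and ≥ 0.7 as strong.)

r = 0.762 > 0 so the relationship is positive.
|r| = 0.762, which falls in the strong range.

strong positive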